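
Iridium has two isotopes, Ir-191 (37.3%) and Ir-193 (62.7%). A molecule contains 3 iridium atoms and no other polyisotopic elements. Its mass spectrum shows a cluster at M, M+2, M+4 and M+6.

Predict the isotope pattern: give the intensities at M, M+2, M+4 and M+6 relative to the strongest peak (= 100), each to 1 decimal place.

The 3 Ir atoms are independent, so intensities follow the terms of (0.373 + 0.627)^3.
P(M) = 0.373^3 = 0.051895
P(M+2) = 3 × 0.373^2 × 0.627^1 = 0.261702
P(M+4) = 3 × 0.373^1 × 0.627^2 = 0.439911
P(M+6) = 0.627^3 = 0.246492
The M+4 peak is largest (0.439911); scaling to 100 gives 11.8 : 59.5 : 100.0 : 56.0.

11.8 : 59.5 : 100.0 : 56.0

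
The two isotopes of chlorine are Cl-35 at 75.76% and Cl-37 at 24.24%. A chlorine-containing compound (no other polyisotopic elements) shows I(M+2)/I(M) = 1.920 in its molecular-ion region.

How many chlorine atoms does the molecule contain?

6

With n Cl atoms, P(M+2)/P(M) = C(n,1)·p^(n−1)q / p^n = n·q/p = n · 0.2424/0.7576.
n = 1.920 × 0.7576/0.2424 = 6.00 ≈ 6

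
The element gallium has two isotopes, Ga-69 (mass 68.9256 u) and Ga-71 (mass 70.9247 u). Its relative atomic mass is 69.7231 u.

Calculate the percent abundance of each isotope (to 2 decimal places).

Writing the weighted mean with unknown fraction x of Ga-69:
68.9256·x + 70.9247·(1 − x) = 69.7231
(68.9256 − 70.9247)·x = 69.7231 − 70.9247
x = -1.2016 / -1.9991 = 0.60107 → 60.11% Ga-69, 39.89% Ga-71.

Ga-69: 60.11%, Ga-71: 39.89%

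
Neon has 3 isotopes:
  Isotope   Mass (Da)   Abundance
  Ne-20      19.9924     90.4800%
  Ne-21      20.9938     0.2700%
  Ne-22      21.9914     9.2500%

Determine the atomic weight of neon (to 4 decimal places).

Weight each isotope mass by its fractional abundance: 0.904800 × 19.9924 + 0.002700 × 20.9938 + 0.092500 × 21.9914
= 18.08912 + 0.05668 + 2.03420 = 20.18000 Da

20.1800 Da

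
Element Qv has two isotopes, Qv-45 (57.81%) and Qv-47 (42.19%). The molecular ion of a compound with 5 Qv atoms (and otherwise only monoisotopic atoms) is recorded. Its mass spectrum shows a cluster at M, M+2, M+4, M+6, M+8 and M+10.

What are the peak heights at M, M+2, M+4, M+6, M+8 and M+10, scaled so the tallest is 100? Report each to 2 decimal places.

Expanding (0.5781 + 0.4219)^5:
P(M) = 0.5781^5 = 0.064568
P(M+2) = 5 × 0.5781^4 × 0.4219^1 = 0.235609
P(M+4) = 10 × 0.5781^3 × 0.4219^2 = 0.343897
P(M+6) = 10 × 0.5781^2 × 0.4219^3 = 0.250977
P(M+8) = 5 × 0.5781^1 × 0.4219^4 = 0.091582
P(M+10) = 0.4219^5 = 0.013367
The M+4 peak is largest (0.343897); scaling to 100 gives 18.78 : 68.51 : 100.00 : 72.98 : 26.63 : 3.89.

18.78 : 68.51 : 100.00 : 72.98 : 26.63 : 3.89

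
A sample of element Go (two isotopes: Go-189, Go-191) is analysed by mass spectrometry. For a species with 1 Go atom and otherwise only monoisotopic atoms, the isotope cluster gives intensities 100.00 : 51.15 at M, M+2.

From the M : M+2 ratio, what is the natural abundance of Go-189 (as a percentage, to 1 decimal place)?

66.2%

If p is the fraction of Go that is Go-189, then I(M+2)/I(M) = [C(1,1)·p^0·(1−p)] / p^1 = 1·(1−p)/p = 51.15/100.00 = 0.5115
(1−p)/p = 0.5115/1 = 0.5115  ⇒  p = 1/(1 + 0.5115) = 0.6616
Go-189: 66.2%, Go-191: 33.8%.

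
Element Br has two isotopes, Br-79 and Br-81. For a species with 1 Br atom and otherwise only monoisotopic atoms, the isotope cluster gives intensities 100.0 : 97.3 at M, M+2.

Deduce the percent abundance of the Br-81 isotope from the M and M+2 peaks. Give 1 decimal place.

49.3%

Let p = fractional abundance of Br-79. I(M+2)/I(M) = [C(1,1)·p^0·(1−p)] / p^1 = 1·(1−p)/p = 97.3/100.0 = 0.9730
(1−p)/p = 0.9730/1 = 0.9730  ⇒  p = 1/(1 + 0.9730) = 0.5068
Br-79: 50.7%, Br-81: 49.3%.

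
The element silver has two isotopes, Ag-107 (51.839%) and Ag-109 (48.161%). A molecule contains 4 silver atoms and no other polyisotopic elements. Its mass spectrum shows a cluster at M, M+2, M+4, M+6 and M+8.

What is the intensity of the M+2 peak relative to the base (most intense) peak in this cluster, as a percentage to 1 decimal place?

Binomial terms of (0.51839 + 0.48161)^4: M 0.0722, M+2 0.2684, M+4 0.3740, M+6 0.2316, M+8 0.0538 → M+4 is the base peak.
P(M+4) = C(4,2) × 0.51839^2 × 0.48161^2 = 6 × 0.26872819 × 0.23194819 = 0.373986 (base)
P(M+2) = C(4,1) × 0.51839^3 × 0.48161^1 = 4 × 0.13930601 × 0.48161 = 0.268365
Relative intensity = 0.268365 / 0.373986 × 100 = 71.8

71.8%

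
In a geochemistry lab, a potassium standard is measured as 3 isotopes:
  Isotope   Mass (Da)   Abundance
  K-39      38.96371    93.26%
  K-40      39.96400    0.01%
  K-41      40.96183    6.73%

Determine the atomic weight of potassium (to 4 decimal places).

39.0983 Da

Ar = Σ fᵢ·mᵢ = 0.9326 × 38.96371 + 0.0001 × 39.96400 + 0.0673 × 40.96183
= 36.337556 + 0.003996 + 2.756731 = 39.098283 Da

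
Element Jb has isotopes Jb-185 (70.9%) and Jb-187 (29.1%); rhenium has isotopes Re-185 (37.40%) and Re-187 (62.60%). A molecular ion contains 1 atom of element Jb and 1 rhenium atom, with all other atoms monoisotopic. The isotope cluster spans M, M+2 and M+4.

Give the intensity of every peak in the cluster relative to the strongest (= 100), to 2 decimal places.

Element Jb pattern (n=1): 0.7090 : 0.2910
Rhenium pattern (n=1): 0.3740 : 0.6260
Convolve the two distributions (both contribute in 2-u steps):
  M: 0.7090×0.3740 = 0.265166
  M+2: 0.7090×0.6260 + 0.2910×0.3740 = 0.552668
  M+4: 0.2910×0.6260 = 0.182166
Scale to base peak (0.552668) = 100: 47.98 : 100.00 : 32.96

47.98 : 100.00 : 32.96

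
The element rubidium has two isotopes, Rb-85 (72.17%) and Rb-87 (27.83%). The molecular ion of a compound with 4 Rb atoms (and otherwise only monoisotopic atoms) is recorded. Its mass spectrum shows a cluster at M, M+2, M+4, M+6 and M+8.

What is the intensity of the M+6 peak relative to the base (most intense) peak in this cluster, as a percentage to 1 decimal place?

14.9%

Term probabilities: M 0.2713, M+2 0.4184, M+4 0.2420, M+6 0.0622, M+8 0.0060. Base peak = M+2.
P(M+2) = C(4,1) × 0.7217^3 × 0.2783^1 = 4 × 0.37589809 × 0.2783 = 0.418450 (base)
P(M+6) = C(4,3) × 0.7217^1 × 0.2783^3 = 4 × 0.7217 × 0.02155458 = 0.062224
Relative intensity = 0.062224 / 0.418450 × 100 = 14.9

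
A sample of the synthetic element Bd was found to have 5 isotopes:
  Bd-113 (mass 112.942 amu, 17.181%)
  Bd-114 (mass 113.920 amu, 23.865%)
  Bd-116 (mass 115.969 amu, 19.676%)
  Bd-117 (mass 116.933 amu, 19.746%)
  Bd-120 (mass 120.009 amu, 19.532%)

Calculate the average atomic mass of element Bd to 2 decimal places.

Average mass = Σ (abundance × isotope mass) = 0.17181 × 112.942 + 0.23865 × 113.920 + 0.19676 × 115.969 + 0.19746 × 116.933 + 0.19532 × 120.009
= 19.4046 + 27.1870 + 22.8181 + 23.0896 + 23.4402 = 115.9395 amu

115.94 amu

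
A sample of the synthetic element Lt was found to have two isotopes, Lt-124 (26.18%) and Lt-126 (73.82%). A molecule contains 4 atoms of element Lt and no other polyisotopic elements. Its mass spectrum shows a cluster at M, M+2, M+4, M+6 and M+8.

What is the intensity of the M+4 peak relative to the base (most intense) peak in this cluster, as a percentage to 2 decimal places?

Term probabilities: M 0.0047, M+2 0.0530, M+4 0.2241, M+6 0.4213, M+8 0.2970. Base peak = M+6.
P(M+6) = C(4,3) × 0.2618^1 × 0.7382^3 = 4 × 0.2618 × 0.40227415 = 0.421261 (base)
P(M+4) = C(4,2) × 0.2618^2 × 0.7382^2 = 6 × 0.06853924 × 0.54493924 = 0.224098
Relative intensity = 0.224098 / 0.421261 × 100 = 53.20

53.20%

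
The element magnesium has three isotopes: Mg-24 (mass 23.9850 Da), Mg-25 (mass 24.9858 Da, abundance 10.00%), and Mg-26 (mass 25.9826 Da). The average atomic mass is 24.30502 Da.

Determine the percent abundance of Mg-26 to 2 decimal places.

11.01%

The remaining 90.00% is split between Mg-24 (fraction x) and Mg-26 (fraction 0.9000 − x).
Substituting: 23.9850x + 25.9826(0.9000 − x) = 21.80644
(23.9850 − 25.9826)x = -1.5779  ⇒  x = 0.78990, y = 0.11010
Mg-24: 78.99%, Mg-26: 11.01%.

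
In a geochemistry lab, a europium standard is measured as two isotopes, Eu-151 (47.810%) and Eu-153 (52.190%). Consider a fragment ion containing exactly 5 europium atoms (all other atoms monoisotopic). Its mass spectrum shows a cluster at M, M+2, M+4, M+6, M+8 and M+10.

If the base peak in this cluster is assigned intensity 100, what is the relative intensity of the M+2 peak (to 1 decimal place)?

42.0

Binomial terms of (0.47810 + 0.52190)^5: M 0.0250, M+2 0.1363, M+4 0.2977, M+6 0.3249, M+8 0.1774, M+10 0.0387 → M+6 is the base peak.
P(M+6) = C(5,3) × 0.47810^2 × 0.52190^3 = 10 × 0.22857961 × 0.14215492 = 0.324937 (base)
P(M+2) = C(5,1) × 0.47810^4 × 0.52190^1 = 5 × 0.05224864 × 0.5219 = 0.136343
Relative intensity = 0.136343 / 0.324937 × 100 = 42.0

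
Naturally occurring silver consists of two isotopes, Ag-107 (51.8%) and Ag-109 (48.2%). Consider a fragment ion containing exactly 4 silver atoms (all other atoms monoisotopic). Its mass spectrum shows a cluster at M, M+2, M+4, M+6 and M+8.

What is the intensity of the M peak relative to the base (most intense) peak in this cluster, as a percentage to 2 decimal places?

(0.518 + 0.482)^4 gives M 0.0720, M+2 0.2680, M+4 0.3740, M+6 0.2320, M+8 0.0540; the largest is M+4.
P(M+4) = C(4,2) × 0.518^2 × 0.482^2 = 6 × 0.268324 × 0.232324 = 0.374029 (base)
P(M) = C(4,0) × 0.518^4 × 0.482^0 = 1 × 0.07199777 × 1.0000 = 0.071998
Relative intensity = 0.071998 / 0.374029 × 100 = 19.25

19.25%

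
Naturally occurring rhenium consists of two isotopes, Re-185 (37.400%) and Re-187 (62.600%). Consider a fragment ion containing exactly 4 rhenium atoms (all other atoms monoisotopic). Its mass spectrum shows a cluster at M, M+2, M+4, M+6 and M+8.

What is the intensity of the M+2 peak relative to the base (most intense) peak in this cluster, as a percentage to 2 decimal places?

35.69%

(0.37400 + 0.62600)^4 gives M 0.0196, M+2 0.1310, M+4 0.3289, M+6 0.3670, M+8 0.1536; the largest is M+6.
P(M+6) = C(4,3) × 0.37400^1 × 0.62600^3 = 4 × 0.3740 × 0.24531438 = 0.366990 (base)
P(M+2) = C(4,1) × 0.37400^3 × 0.62600^1 = 4 × 0.05231362 × 0.6260 = 0.130993
Relative intensity = 0.130993 / 0.366990 × 100 = 35.69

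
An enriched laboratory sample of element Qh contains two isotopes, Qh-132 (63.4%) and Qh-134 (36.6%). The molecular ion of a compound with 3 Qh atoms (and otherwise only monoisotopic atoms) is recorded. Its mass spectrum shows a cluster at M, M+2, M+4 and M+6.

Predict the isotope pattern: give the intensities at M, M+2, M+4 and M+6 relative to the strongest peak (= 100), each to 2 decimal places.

The 3 Qh atoms are independent, so intensities follow the terms of (0.634 + 0.366)^3.
P(M) = 0.634^3 = 0.254840
P(M+2) = 3 × 0.634^2 × 0.366^1 = 0.441348
P(M+4) = 3 × 0.634^1 × 0.366^2 = 0.254784
P(M+6) = 0.366^3 = 0.049028
The M+2 peak is largest (0.441348); scaling to 100 gives 57.74 : 100.00 : 57.73 : 11.11.

57.74 : 100.00 : 57.73 : 11.11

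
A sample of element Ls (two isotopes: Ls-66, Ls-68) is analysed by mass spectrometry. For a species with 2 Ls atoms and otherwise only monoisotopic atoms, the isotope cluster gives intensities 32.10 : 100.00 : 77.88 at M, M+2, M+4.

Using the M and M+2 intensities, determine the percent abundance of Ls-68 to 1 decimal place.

60.9%

If p is the fraction of Ls that is Ls-66, then I(M+2)/I(M) = [C(2,1)·p^1·(1−p)] / p^2 = 2·(1−p)/p = 100.00/32.10 = 3.1153
(1−p)/p = 3.1153/2 = 1.5576  ⇒  p = 1/(1 + 1.5576) = 0.3910
Ls-66: 39.1%, Ls-68: 60.9%.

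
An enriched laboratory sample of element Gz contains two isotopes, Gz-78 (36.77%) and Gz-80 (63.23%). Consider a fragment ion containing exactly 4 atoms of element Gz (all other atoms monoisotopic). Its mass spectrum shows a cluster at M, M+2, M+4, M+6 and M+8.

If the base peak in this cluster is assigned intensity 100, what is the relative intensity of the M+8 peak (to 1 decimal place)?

(0.3677 + 0.6323)^4 gives M 0.0183, M+2 0.1257, M+4 0.3243, M+6 0.3718, M+8 0.1598; the largest is M+6.
P(M+6) = C(4,3) × 0.3677^1 × 0.6323^3 = 4 × 0.3677 × 0.25279562 = 0.371812 (base)
P(M+8) = C(4,4) × 0.3677^0 × 0.6323^4 = 1 × 1.0000 × 0.15984267 = 0.159843
Relative intensity = 0.159843 / 0.371812 × 100 = 43.0

43.0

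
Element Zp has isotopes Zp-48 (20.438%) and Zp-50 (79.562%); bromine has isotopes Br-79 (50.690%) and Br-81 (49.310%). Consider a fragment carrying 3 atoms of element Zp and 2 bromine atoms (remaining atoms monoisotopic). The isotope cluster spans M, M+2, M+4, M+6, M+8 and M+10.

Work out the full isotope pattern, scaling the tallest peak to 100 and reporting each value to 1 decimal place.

0.6 : 8.6 : 43.6 : 100.0 : 99.6 : 35.2

Element Zp pattern (n=3): 0.00853719 : 0.09970197 : 0.38812448 : 0.50363636
Bromine pattern (n=2): 0.25694761 : 0.49990478 : 0.24314761
Convolve the two distributions (both contribute in 2-u steps):
  M: 0.00853719×0.25694761 = 0.002194
  M+2: 0.00853719×0.49990478 + 0.09970197×0.25694761 = 0.029886
  M+4: 0.00853719×0.24314761 + 0.09970197×0.49990478 + 0.38812448×0.25694761 = 0.151645
  M+6: 0.09970197×0.24314761 + 0.38812448×0.49990478 + 0.50363636×0.25694761 = 0.347676
  M+8: 0.38812448×0.24314761 + 0.50363636×0.49990478 = 0.346142
  M+10: 0.50363636×0.24314761 = 0.122458
Scale to base peak (0.347676) = 100: 0.6 : 8.6 : 43.6 : 100.0 : 99.6 : 35.2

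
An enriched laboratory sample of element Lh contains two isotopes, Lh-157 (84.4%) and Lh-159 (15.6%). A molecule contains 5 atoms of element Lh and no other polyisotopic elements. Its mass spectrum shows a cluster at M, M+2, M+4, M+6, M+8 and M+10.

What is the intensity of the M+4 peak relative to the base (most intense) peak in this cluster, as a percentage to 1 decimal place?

Term probabilities: M 0.4283, M+2 0.3958, M+4 0.1463, M+6 0.0270, M+8 0.0025, M+10 0.0001. Base peak = M.
P(M) = C(5,0) × 0.844^5 × 0.156^0 = 1 × 0.42826465 × 1.0000 = 0.428265 (base)
P(M+4) = C(5,2) × 0.844^3 × 0.156^2 = 10 × 0.60121158 × 0.024336 = 0.146311
Relative intensity = 0.146311 / 0.428265 × 100 = 34.2

34.2%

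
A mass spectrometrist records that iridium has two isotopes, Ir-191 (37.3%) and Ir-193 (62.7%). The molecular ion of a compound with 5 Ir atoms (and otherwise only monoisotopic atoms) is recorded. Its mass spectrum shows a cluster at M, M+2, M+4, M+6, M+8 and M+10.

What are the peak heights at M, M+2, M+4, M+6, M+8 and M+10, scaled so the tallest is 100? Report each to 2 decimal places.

2.11 : 17.70 : 59.49 : 100.00 : 84.05 : 28.26

The 5 Ir atoms are independent, so intensities follow the terms of (0.373 + 0.627)^5.
P(M) = 0.373^5 = 0.007220
P(M+2) = 5 × 0.373^4 × 0.627^1 = 0.060684
P(M+4) = 10 × 0.373^3 × 0.627^2 = 0.204015
P(M+6) = 10 × 0.373^2 × 0.627^3 = 0.342942
P(M+8) = 5 × 0.373^1 × 0.627^4 = 0.288237
P(M+10) = 0.627^5 = 0.096903
The M+6 peak is largest (0.342942); scaling to 100 gives 2.11 : 17.70 : 59.49 : 100.00 : 84.05 : 28.26.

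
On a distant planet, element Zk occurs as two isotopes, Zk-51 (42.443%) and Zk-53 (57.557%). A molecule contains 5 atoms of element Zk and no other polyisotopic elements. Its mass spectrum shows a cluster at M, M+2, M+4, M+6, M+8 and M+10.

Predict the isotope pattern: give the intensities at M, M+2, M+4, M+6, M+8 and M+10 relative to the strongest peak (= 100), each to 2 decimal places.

4.01 : 27.19 : 73.74 : 100.00 : 67.81 : 18.39

Expanding (0.42443 + 0.57557)^5:
P(M) = 0.42443^5 = 0.013773
P(M+2) = 5 × 0.42443^4 × 0.57557^1 = 0.093388
P(M+4) = 10 × 0.42443^3 × 0.57557^2 = 0.253288
P(M+6) = 10 × 0.42443^2 × 0.57557^3 = 0.343484
P(M+8) = 5 × 0.42443^1 × 0.57557^4 = 0.232900
P(M+10) = 0.57557^5 = 0.063167
The M+6 peak is largest (0.343484); scaling to 100 gives 4.01 : 27.19 : 73.74 : 100.00 : 67.81 : 18.39.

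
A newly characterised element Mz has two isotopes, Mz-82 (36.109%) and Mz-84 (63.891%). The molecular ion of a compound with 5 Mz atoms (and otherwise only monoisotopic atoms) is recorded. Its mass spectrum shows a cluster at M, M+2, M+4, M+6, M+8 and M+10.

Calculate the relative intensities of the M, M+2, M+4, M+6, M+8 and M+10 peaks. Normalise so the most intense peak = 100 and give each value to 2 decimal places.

The 5 Mz atoms are independent, so intensities follow the terms of (0.36109 + 0.63891)^5.
P(M) = 0.36109^5 = 0.006139
P(M+2) = 5 × 0.36109^4 × 0.63891^1 = 0.054309
P(M+4) = 10 × 0.36109^3 × 0.63891^2 = 0.192188
P(M+6) = 10 × 0.36109^2 × 0.63891^3 = 0.340056
P(M+8) = 5 × 0.36109^1 × 0.63891^4 = 0.300846
P(M+10) = 0.63891^5 = 0.106463
The M+6 peak is largest (0.340056); scaling to 100 gives 1.81 : 15.97 : 56.52 : 100.00 : 88.47 : 31.31.

1.81 : 15.97 : 56.52 : 100.00 : 88.47 : 31.31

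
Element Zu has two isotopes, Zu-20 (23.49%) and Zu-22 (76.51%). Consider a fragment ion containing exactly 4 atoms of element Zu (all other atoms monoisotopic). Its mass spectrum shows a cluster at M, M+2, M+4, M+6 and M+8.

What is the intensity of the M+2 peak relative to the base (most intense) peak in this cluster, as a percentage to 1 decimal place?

9.4%

Term probabilities: M 0.0030, M+2 0.0397, M+4 0.1938, M+6 0.4208, M+8 0.3427. Base peak = M+6.
P(M+6) = C(4,3) × 0.2349^1 × 0.7651^3 = 4 × 0.2349 × 0.44787272 = 0.420821 (base)
P(M+2) = C(4,1) × 0.2349^3 × 0.7651^1 = 4 × 0.01296131 × 0.7651 = 0.039667
Relative intensity = 0.039667 / 0.420821 × 100 = 9.4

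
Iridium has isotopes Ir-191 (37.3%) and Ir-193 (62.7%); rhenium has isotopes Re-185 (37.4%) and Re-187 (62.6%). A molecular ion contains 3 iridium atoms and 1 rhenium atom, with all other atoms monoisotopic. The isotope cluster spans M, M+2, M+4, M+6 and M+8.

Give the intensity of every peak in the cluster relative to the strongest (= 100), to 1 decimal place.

5.3 : 35.5 : 89.3 : 100.0 : 42.0

Iridium pattern (n=3): 0.05189512 : 0.26170165 : 0.43991135 : 0.24649188
Rhenium pattern (n=1): 0.3740 : 0.6260
Convolve the two distributions (both contribute in 2-u steps):
  M: 0.05189512×0.3740 = 0.019409
  M+2: 0.05189512×0.6260 + 0.26170165×0.3740 = 0.130363
  M+4: 0.26170165×0.6260 + 0.43991135×0.3740 = 0.328352
  M+6: 0.43991135×0.6260 + 0.24649188×0.3740 = 0.367572
  M+8: 0.24649188×0.6260 = 0.154304
Scale to base peak (0.367572) = 100: 5.3 : 35.5 : 89.3 : 100.0 : 42.0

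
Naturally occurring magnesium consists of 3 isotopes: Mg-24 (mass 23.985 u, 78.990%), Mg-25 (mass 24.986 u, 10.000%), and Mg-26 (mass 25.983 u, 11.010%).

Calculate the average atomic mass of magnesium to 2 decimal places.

24.31 u

Weight each isotope mass by its fractional abundance: 0.78990 × 23.985 + 0.10000 × 24.986 + 0.11010 × 25.983
= 18.9458 + 2.4986 + 2.8607 = 24.3051 u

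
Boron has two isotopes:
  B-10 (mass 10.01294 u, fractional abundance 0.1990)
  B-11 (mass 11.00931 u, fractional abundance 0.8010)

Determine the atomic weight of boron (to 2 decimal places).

Average mass = Σ (abundance × isotope mass) = 0.1990 × 10.01294 + 0.8010 × 11.00931
= 1.992575 + 8.818457 = 10.811032 u

10.81 u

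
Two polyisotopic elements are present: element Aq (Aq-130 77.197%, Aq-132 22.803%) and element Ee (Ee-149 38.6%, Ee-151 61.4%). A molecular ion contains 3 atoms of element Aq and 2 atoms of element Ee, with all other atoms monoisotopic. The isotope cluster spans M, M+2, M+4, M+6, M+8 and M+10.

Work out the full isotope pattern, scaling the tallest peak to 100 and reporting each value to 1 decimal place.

17.8 : 72.5 : 100.0 : 55.3 : 13.3 : 1.2

Element Aq pattern (n=3): 0.46004601 : 0.40767501 : 0.12042195 : 0.01185703
Element Ee pattern (n=2): 0.148996 : 0.474008 : 0.376996
Convolve the two distributions (both contribute in 2-u steps):
  M: 0.46004601×0.148996 = 0.068545
  M+2: 0.46004601×0.474008 + 0.40767501×0.148996 = 0.278807
  M+4: 0.46004601×0.376996 + 0.40767501×0.474008 + 0.12042195×0.148996 = 0.384619
  M+6: 0.40767501×0.376996 + 0.12042195×0.474008 + 0.01185703×0.148996 = 0.212539
  M+8: 0.12042195×0.376996 + 0.01185703×0.474008 = 0.051019
  M+10: 0.01185703×0.376996 = 0.004470
Scale to base peak (0.384619) = 100: 17.8 : 72.5 : 100.0 : 55.3 : 13.3 : 1.2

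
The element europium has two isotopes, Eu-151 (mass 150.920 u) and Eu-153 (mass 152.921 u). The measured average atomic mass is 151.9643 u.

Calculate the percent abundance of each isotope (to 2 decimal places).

With x = fraction of Eu-151 (so Eu-153 is 1 − x):
150.920·x + 152.921·(1 − x) = 151.9643
(150.920 − 152.921)·x = 151.9643 − 152.921
x = -0.9567 / -2.001 = 0.47811 → 47.81% Eu-151, 52.19% Eu-153.

Eu-151: 47.81%, Eu-153: 52.19%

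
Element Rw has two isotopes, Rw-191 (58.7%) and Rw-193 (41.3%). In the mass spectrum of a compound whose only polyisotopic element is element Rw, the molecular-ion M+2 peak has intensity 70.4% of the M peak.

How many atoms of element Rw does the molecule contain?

With n Rw atoms, P(M+2)/P(M) = C(n,1)·p^(n−1)q / p^n = n·q/p = n · 0.413/0.587.
n = 0.704 × 0.587/0.413 = 1.00 ≈ 1

1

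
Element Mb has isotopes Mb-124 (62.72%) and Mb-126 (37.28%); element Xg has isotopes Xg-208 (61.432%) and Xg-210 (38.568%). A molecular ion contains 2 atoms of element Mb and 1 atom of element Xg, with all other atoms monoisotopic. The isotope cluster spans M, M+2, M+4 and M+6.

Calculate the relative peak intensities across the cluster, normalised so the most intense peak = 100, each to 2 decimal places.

55.05 : 100.00 : 60.53 : 12.21

Element Mb pattern (n=2): 0.39337984 : 0.46764032 : 0.13897984
Element Xg pattern (n=1): 0.61432 : 0.38568
Convolve the two distributions (both contribute in 2-u steps):
  M: 0.39337984×0.61432 = 0.241661
  M+2: 0.39337984×0.38568 + 0.46764032×0.61432 = 0.439000
  M+4: 0.46764032×0.38568 + 0.13897984×0.61432 = 0.265738
  M+6: 0.13897984×0.38568 = 0.053602
Scale to base peak (0.439000) = 100: 55.05 : 100.00 : 60.53 : 12.21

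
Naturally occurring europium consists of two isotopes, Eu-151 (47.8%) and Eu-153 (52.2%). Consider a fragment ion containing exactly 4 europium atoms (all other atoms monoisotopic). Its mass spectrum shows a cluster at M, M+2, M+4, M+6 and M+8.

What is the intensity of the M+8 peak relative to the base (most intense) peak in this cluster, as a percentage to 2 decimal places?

19.88%

Term probabilities: M 0.0522, M+2 0.2280, M+4 0.3735, M+6 0.2720, M+8 0.0742. Base peak = M+4.
P(M+4) = C(4,2) × 0.478^2 × 0.522^2 = 6 × 0.228484 × 0.272484 = 0.373549 (base)
P(M+8) = C(4,4) × 0.478^0 × 0.522^4 = 1 × 1.0000 × 0.07424753 = 0.074248
Relative intensity = 0.074248 / 0.373549 × 100 = 19.88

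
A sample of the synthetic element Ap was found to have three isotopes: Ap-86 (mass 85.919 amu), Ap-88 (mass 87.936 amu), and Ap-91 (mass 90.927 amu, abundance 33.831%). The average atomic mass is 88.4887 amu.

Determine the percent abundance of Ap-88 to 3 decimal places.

The remaining 66.169% is split between Ap-86 (fraction x) and Ap-88 (fraction 0.66169 − x).
Substituting: 85.919x + 87.936(0.66169 − x) = 57.72718663
(85.919 − 87.936)x = -0.45918521  ⇒  x = 0.22766, y = 0.43403
Ap-86: 22.766%, Ap-88: 43.403%.

43.403%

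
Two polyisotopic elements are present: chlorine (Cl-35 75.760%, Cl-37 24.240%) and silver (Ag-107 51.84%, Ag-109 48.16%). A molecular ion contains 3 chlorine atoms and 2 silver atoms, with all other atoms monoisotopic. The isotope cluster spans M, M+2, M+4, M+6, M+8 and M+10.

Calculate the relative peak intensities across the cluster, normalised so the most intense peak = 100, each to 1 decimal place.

33.9 : 95.4 : 100.0 : 48.5 : 11.0 : 1.0

Chlorine pattern (n=3): 0.4348304 : 0.41738208 : 0.13354464 : 0.01424288
Silver pattern (n=2): 0.26873856 : 0.49932288 : 0.23193856
Convolve the two distributions (both contribute in 2-u steps):
  M: 0.4348304×0.26873856 = 0.116856
  M+2: 0.4348304×0.49932288 + 0.41738208×0.26873856 = 0.329287
  M+4: 0.4348304×0.23193856 + 0.41738208×0.49932288 + 0.13354464×0.26873856 = 0.345151
  M+6: 0.41738208×0.23193856 + 0.13354464×0.49932288 + 0.01424288×0.26873856 = 0.167317
  M+8: 0.13354464×0.23193856 + 0.01424288×0.49932288 = 0.038086
  M+10: 0.01424288×0.23193856 = 0.003303
Scale to base peak (0.345151) = 100: 33.9 : 95.4 : 100.0 : 48.5 : 11.0 : 1.0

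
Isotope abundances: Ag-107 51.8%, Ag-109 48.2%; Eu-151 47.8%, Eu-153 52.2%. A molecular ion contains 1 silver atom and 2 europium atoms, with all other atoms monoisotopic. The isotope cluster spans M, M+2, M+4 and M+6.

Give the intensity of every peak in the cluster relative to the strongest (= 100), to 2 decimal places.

Silver pattern (n=1): 0.5180 : 0.4820
Europium pattern (n=2): 0.228484 : 0.499032 : 0.272484
Convolve the two distributions (both contribute in 2-u steps):
  M: 0.5180×0.228484 = 0.118355
  M+2: 0.5180×0.499032 + 0.4820×0.228484 = 0.368628
  M+4: 0.5180×0.272484 + 0.4820×0.499032 = 0.381680
  M+6: 0.4820×0.272484 = 0.131337
Scale to base peak (0.381680) = 100: 31.01 : 96.58 : 100.00 : 34.41

31.01 : 96.58 : 100.00 : 34.41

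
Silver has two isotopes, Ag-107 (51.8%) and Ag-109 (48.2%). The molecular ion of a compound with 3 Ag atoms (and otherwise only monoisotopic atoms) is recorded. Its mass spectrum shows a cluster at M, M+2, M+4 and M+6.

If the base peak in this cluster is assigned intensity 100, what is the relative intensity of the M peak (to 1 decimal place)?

Term probabilities: M 0.1390, M+2 0.3880, M+4 0.3610, M+6 0.1120. Base peak = M+2.
P(M+2) = C(3,1) × 0.518^2 × 0.482^1 = 3 × 0.268324 × 0.4820 = 0.387997 (base)
P(M) = C(3,0) × 0.518^3 × 0.482^0 = 1 × 0.13899183 × 1.0000 = 0.138992
Relative intensity = 0.138992 / 0.387997 × 100 = 35.8

35.8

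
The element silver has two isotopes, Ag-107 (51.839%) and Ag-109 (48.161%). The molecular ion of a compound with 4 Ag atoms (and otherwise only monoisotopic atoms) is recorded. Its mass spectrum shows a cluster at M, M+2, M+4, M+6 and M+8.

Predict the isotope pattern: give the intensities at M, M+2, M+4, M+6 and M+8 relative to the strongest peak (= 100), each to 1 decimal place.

19.3 : 71.8 : 100.0 : 61.9 : 14.4

Each Ag atom is independently Ag-107 (p = 0.51839) or Ag-109 (q = 0.48161); the cluster is the binomial expansion (p + q)^4.
P(M) = 0.51839^4 = 0.072215
P(M+2) = 4 × 0.51839^3 × 0.48161^1 = 0.268365
P(M+4) = 6 × 0.51839^2 × 0.48161^2 = 0.373986
P(M+6) = 4 × 0.51839^1 × 0.48161^3 = 0.231634
P(M+8) = 0.48161^4 = 0.053800
The M+4 peak is largest (0.373986); scaling to 100 gives 19.3 : 71.8 : 100.0 : 61.9 : 14.4.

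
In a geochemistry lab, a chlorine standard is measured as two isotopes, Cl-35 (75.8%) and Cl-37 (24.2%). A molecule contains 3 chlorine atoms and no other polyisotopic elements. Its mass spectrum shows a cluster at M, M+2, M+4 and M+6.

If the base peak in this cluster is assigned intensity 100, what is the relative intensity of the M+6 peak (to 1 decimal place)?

Binomial terms of (0.758 + 0.242)^3: M 0.4355, M+2 0.4171, M+4 0.1332, M+6 0.0142 → M is the base peak.
P(M) = C(3,0) × 0.758^3 × 0.242^0 = 1 × 0.43551951 × 1.0000 = 0.435520 (base)
P(M+6) = C(3,3) × 0.758^0 × 0.242^3 = 1 × 1.0000 × 0.01417249 = 0.014172
Relative intensity = 0.014172 / 0.435520 × 100 = 3.3

3.3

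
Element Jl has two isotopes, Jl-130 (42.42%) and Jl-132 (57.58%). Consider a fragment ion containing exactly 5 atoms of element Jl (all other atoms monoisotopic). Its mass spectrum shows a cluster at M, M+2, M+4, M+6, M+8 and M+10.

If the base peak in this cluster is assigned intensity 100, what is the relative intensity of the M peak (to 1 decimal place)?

(0.4242 + 0.5758)^5 gives M 0.0137, M+2 0.0932, M+4 0.2531, M+6 0.3435, M+8 0.2331, M+10 0.0633; the largest is M+6.
P(M+6) = C(5,3) × 0.4242^2 × 0.5758^3 = 10 × 0.17994564 × 0.19090398 = 0.343523 (base)
P(M) = C(5,0) × 0.4242^5 × 0.5758^0 = 1 × 0.01373578 × 1.0000 = 0.013736
Relative intensity = 0.013736 / 0.343523 × 100 = 4.0

4.0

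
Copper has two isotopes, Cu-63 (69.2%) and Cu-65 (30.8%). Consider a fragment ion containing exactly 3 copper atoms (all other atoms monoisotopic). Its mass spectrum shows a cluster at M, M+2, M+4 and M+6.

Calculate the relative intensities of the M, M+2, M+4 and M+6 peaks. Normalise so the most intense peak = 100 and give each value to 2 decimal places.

74.89 : 100.00 : 44.51 : 6.60

Each Cu atom is independently Cu-63 (p = 0.692) or Cu-65 (q = 0.308); the cluster is the binomial expansion (p + q)^3.
P(M) = 0.692^3 = 0.331374
P(M+2) = 3 × 0.692^2 × 0.308^1 = 0.442470
P(M+4) = 3 × 0.692^1 × 0.308^2 = 0.196938
P(M+6) = 0.308^3 = 0.029218
The M+2 peak is largest (0.442470); scaling to 100 gives 74.89 : 100.00 : 44.51 : 6.60.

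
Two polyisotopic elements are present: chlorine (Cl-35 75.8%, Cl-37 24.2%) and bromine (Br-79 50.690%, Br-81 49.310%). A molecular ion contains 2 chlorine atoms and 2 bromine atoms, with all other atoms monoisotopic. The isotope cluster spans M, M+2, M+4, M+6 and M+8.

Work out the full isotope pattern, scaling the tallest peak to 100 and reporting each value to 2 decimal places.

Chlorine pattern (n=2): 0.574564 : 0.366872 : 0.058564
Bromine pattern (n=2): 0.25694761 : 0.49990478 : 0.24314761
Convolve the two distributions (both contribute in 2-u steps):
  M: 0.574564×0.25694761 = 0.147633
  M+2: 0.574564×0.49990478 + 0.366872×0.25694761 = 0.381494
  M+4: 0.574564×0.24314761 + 0.366872×0.49990478 + 0.058564×0.25694761 = 0.338153
  M+6: 0.366872×0.24314761 + 0.058564×0.49990478 = 0.118480
  M+8: 0.058564×0.24314761 = 0.014240
Scale to base peak (0.381494) = 100: 38.70 : 100.00 : 88.64 : 31.06 : 3.73

38.70 : 100.00 : 88.64 : 31.06 : 3.73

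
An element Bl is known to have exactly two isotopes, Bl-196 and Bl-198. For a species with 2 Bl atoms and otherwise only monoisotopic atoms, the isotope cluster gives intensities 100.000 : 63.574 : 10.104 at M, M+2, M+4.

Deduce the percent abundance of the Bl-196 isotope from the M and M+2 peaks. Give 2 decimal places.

Let p = fractional abundance of Bl-196. I(M+2)/I(M) = [C(2,1)·p^1·(1−p)] / p^2 = 2·(1−p)/p = 63.574/100.000 = 0.6357
(1−p)/p = 0.6357/2 = 0.3179  ⇒  p = 1/(1 + 0.3179) = 0.7588
Bl-196: 75.88%, Bl-198: 24.12%.

75.88%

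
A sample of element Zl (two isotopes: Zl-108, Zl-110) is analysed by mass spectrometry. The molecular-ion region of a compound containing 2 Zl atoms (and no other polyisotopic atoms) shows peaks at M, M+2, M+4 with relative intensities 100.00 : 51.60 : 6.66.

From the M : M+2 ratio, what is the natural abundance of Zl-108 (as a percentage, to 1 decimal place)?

79.5%

If p is the fraction of Zl that is Zl-108, then I(M+2)/I(M) = [C(2,1)·p^1·(1−p)] / p^2 = 2·(1−p)/p = 51.60/100.00 = 0.5160
(1−p)/p = 0.5160/2 = 0.2580  ⇒  p = 1/(1 + 0.2580) = 0.7949
Zl-108: 79.5%, Zl-110: 20.5%.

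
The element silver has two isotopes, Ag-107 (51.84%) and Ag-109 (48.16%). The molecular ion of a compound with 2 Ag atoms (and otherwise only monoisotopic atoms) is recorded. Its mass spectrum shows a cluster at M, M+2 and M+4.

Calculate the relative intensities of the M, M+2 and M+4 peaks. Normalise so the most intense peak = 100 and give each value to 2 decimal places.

Each Ag atom is independently Ag-107 (p = 0.5184) or Ag-109 (q = 0.4816); the cluster is the binomial expansion (p + q)^2.
P(M) = 0.5184^2 = 0.268739
P(M+2) = 2 × 0.5184^1 × 0.4816^1 = 0.499323
P(M+4) = 0.4816^2 = 0.231939
The M+2 peak is largest (0.499323); scaling to 100 gives 53.82 : 100.00 : 46.45.

53.82 : 100.00 : 46.45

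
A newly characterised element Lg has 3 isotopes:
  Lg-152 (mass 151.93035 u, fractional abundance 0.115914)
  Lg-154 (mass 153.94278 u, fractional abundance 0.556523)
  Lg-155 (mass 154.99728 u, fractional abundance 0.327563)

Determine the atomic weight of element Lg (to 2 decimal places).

Ar = Σ fᵢ·mᵢ = 0.115914 × 151.93035 + 0.556523 × 153.94278 + 0.327563 × 154.99728
= 17.610855 + 85.672698 + 50.771374 = 154.054927 u

154.05 u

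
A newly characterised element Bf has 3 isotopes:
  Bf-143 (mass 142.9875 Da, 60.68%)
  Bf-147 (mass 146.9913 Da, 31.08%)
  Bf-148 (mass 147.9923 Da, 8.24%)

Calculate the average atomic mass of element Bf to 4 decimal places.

The abundance-weighted mean is 0.6068 × 142.9875 + 0.3108 × 146.9913 + 0.0824 × 147.9923
= 86.76482 + 45.68490 + 12.19457 = 144.64429 Da

144.6443 Da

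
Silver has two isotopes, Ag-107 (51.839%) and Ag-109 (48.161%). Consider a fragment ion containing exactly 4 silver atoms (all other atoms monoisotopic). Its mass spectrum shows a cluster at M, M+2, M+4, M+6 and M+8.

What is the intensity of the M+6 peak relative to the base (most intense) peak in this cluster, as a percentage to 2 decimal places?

61.94%

Term probabilities: M 0.0722, M+2 0.2684, M+4 0.3740, M+6 0.2316, M+8 0.0538. Base peak = M+4.
P(M+4) = C(4,2) × 0.51839^2 × 0.48161^2 = 6 × 0.26872819 × 0.23194819 = 0.373986 (base)
P(M+6) = C(4,3) × 0.51839^1 × 0.48161^3 = 4 × 0.51839 × 0.11170857 = 0.231634
Relative intensity = 0.231634 / 0.373986 × 100 = 61.94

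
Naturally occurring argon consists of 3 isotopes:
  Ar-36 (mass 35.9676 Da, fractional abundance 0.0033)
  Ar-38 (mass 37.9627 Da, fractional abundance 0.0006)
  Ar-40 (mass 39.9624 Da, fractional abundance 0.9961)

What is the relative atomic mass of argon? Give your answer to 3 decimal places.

Ar = Σ fᵢ·mᵢ = 0.0033 × 35.9676 + 0.0006 × 37.9627 + 0.9961 × 39.9624
= 0.11869 + 0.02278 + 39.80655 = 39.94802 Da

39.948 Da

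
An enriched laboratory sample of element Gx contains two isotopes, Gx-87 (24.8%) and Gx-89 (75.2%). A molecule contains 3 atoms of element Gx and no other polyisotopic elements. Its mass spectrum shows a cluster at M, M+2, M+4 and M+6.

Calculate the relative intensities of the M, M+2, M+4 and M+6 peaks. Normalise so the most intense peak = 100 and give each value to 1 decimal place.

The 3 Gx atoms are independent, so intensities follow the terms of (0.248 + 0.752)^3.
P(M) = 0.248^3 = 0.015253
P(M+2) = 3 × 0.248^2 × 0.752^1 = 0.138753
P(M+4) = 3 × 0.248^1 × 0.752^2 = 0.420735
P(M+6) = 0.752^3 = 0.425259
The M+6 peak is largest (0.425259); scaling to 100 gives 3.6 : 32.6 : 98.9 : 100.0.

3.6 : 32.6 : 98.9 : 100.0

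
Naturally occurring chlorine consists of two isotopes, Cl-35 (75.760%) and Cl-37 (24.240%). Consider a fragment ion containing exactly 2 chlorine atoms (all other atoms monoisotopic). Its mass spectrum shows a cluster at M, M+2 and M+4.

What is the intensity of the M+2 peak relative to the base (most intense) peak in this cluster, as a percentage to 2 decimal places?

(0.75760 + 0.24240)^2 gives M 0.5740, M+2 0.3673, M+4 0.0588; the largest is M.
P(M) = C(2,0) × 0.75760^2 × 0.24240^0 = 1 × 0.57395776 × 1.0000 = 0.573958 (base)
P(M+2) = C(2,1) × 0.75760^1 × 0.24240^1 = 2 × 0.7576 × 0.2424 = 0.367284
Relative intensity = 0.367284 / 0.573958 × 100 = 63.99

63.99%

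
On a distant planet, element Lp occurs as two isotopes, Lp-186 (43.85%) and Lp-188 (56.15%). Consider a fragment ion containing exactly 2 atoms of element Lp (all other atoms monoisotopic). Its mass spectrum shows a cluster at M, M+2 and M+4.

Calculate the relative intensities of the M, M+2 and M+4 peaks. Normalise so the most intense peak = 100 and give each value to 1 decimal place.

Each Lp atom is independently Lp-186 (p = 0.4385) or Lp-188 (q = 0.5615); the cluster is the binomial expansion (p + q)^2.
P(M) = 0.4385^2 = 0.192282
P(M+2) = 2 × 0.4385^1 × 0.5615^1 = 0.492436
P(M+4) = 0.5615^2 = 0.315282
The M+2 peak is largest (0.492436); scaling to 100 gives 39.0 : 100.0 : 64.0.

39.0 : 100.0 : 64.0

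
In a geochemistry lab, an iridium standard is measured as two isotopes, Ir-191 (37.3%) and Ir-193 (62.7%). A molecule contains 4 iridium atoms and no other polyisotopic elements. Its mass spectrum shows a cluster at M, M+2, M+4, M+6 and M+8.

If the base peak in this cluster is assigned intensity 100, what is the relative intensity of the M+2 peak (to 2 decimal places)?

Term probabilities: M 0.0194, M+2 0.1302, M+4 0.3282, M+6 0.3678, M+8 0.1546. Base peak = M+6.
P(M+6) = C(4,3) × 0.373^1 × 0.627^3 = 4 × 0.3730 × 0.24649188 = 0.367766 (base)
P(M+2) = C(4,1) × 0.373^3 × 0.627^1 = 4 × 0.05189512 × 0.6270 = 0.130153
Relative intensity = 0.130153 / 0.367766 × 100 = 35.39

35.39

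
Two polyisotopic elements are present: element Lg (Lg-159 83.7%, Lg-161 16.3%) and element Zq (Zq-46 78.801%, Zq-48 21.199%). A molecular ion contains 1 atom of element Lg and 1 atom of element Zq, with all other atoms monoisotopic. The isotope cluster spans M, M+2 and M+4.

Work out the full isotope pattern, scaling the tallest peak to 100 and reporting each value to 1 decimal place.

Element Lg pattern (n=1): 0.8370 : 0.1630
Element Zq pattern (n=1): 0.78801 : 0.21199
Convolve the two distributions (both contribute in 2-u steps):
  M: 0.8370×0.78801 = 0.659564
  M+2: 0.8370×0.21199 + 0.1630×0.78801 = 0.305881
  M+4: 0.1630×0.21199 = 0.034554
Scale to base peak (0.659564) = 100: 100.0 : 46.4 : 5.2

100.0 : 46.4 : 5.2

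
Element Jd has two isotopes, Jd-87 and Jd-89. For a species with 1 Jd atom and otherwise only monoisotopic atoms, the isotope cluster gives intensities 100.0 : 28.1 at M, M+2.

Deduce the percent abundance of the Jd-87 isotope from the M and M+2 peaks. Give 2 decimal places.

Let p = fractional abundance of Jd-87. I(M+2)/I(M) = [C(1,1)·p^0·(1−p)] / p^1 = 1·(1−p)/p = 28.1/100.0 = 0.2810
(1−p)/p = 0.2810/1 = 0.2810  ⇒  p = 1/(1 + 0.2810) = 0.7806
Jd-87: 78.06%, Jd-89: 21.94%.

78.06%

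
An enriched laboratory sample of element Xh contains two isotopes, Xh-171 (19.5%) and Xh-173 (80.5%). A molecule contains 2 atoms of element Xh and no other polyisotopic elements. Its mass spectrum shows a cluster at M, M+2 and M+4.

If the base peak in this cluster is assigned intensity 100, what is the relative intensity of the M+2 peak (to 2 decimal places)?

Binomial terms of (0.195 + 0.805)^2: M 0.0380, M+2 0.3140, M+4 0.6480 → M+4 is the base peak.
P(M+4) = C(2,2) × 0.195^0 × 0.805^2 = 1 × 1.0000 × 0.648025 = 0.648025 (base)
P(M+2) = C(2,1) × 0.195^1 × 0.805^1 = 2 × 0.1950 × 0.8050 = 0.313950
Relative intensity = 0.313950 / 0.648025 × 100 = 48.45

48.45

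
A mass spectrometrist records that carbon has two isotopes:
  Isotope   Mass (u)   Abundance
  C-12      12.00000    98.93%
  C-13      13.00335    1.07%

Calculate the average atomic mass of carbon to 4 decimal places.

Ar = Σ fᵢ·mᵢ = 0.9893 × 12.00000 + 0.0107 × 13.00335
= 11.871600 + 0.139136 = 12.010736 u

12.0107 u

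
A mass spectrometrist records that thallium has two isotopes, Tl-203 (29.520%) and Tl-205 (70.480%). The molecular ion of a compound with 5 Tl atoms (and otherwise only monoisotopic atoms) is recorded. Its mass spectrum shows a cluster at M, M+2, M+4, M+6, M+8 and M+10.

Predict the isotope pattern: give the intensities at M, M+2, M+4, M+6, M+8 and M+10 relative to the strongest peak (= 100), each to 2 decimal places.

Expanding (0.29520 + 0.70480)^5:
P(M) = 0.29520^5 = 0.002242
P(M+2) = 5 × 0.29520^4 × 0.70480^1 = 0.026761
P(M+4) = 10 × 0.29520^3 × 0.70480^2 = 0.127785
P(M+6) = 10 × 0.29520^2 × 0.70480^3 = 0.305092
P(M+8) = 5 × 0.29520^1 × 0.70480^4 = 0.364208
P(M+10) = 0.70480^5 = 0.173912
The M+8 peak is largest (0.364208); scaling to 100 gives 0.62 : 7.35 : 35.09 : 83.77 : 100.00 : 47.75.

0.62 : 7.35 : 35.09 : 83.77 : 100.00 : 47.75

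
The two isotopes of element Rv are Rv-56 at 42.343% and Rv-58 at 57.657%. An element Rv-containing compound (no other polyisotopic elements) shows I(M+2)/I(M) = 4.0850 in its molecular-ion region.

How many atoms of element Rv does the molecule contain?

With n Rv atoms, P(M+2)/P(M) = C(n,1)·p^(n−1)q / p^n = n·q/p = n · 0.57657/0.42343.
n = 4.0850 × 0.42343/0.57657 = 3.00 ≈ 3

3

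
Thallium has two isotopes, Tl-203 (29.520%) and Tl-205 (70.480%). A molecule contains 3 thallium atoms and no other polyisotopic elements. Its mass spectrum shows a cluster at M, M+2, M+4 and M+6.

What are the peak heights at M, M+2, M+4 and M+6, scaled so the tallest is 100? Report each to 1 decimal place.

5.8 : 41.9 : 100.0 : 79.6

Each Tl atom is independently Tl-203 (p = 0.29520) or Tl-205 (q = 0.70480); the cluster is the binomial expansion (p + q)^3.
P(M) = 0.29520^3 = 0.025725
P(M+2) = 3 × 0.29520^2 × 0.70480^1 = 0.184255
P(M+4) = 3 × 0.29520^1 × 0.70480^2 = 0.439916
P(M+6) = 0.70480^3 = 0.350104
The M+4 peak is largest (0.439916); scaling to 100 gives 5.8 : 41.9 : 100.0 : 79.6.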